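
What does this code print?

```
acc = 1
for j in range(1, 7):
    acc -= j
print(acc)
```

-20

j=1: acc = 1-1 = 0
j=2: acc = 0-2 = -2
j=3: acc = (-2)-3 = -5
j=4: acc = (-5)-4 = -9
j=5: acc = (-9)-5 = -14
j=6: acc = (-14)-6 = -20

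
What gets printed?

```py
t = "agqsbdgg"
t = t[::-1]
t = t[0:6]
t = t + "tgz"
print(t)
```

reverse → 'ggdbsqga'
slice [0:6] → 'ggdbsq'
+ 'tgz' → 'ggdbsqtgz'

ggdbsqtgz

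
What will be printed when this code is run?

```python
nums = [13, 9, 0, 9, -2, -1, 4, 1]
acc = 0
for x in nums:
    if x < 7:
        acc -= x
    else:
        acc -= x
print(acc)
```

-33

x=13: not <7, acc = 0-13 = -13
x=9: not <7, acc = (-13)-9 = -22
x=0: <7, acc = (-22)-0 = -22
x=9: not <7, acc = (-22)-9 = -31
x=-2: <7, acc = (-31)-(-2) = -29
x=-1: <7, acc = (-29)-(-1) = -28
x=4: <7, acc = (-28)-4 = -32
x=1: <7, acc = (-32)-1 = -33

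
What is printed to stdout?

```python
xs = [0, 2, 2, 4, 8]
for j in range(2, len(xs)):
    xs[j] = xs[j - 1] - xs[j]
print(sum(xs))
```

j=2: xs[2] = 2-2 = 0 → [0, 2, 0, 4, 8]
j=3: xs[3] = 0-4 = -4 → [0, 2, 0, -4, 8]
j=4: xs[4] = (-4)-8 = -12 → [0, 2, 0, -4, -12]
sum = -14

-14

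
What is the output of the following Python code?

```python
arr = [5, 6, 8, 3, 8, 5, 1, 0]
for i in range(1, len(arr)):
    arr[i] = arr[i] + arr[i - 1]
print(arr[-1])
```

36

i=1: arr[1] = 6+5 = 11 → [5, 11, 8, 3, 8, 5, 1, 0]
i=2: arr[2] = 8+11 = 19 → [5, 11, 19, 3, 8, 5, 1, 0]
i=3: arr[3] = 3+19 = 22 → [5, 11, 19, 22, 8, 5, 1, 0]
i=4: arr[4] = 8+22 = 30 → [5, 11, 19, 22, 30, 5, 1, 0]
i=5: arr[5] = 5+30 = 35 → [5, 11, 19, 22, 30, 35, 1, 0]
i=6: arr[6] = 1+35 = 36 → [5, 11, 19, 22, 30, 35, 36, 0]
i=7: arr[7] = 0+36 = 36 → [5, 11, 19, 22, 30, 35, 36, 36]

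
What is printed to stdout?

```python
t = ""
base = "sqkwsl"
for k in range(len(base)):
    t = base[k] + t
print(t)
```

lswkqs

k=0: prepend 's' → 's'
k=1: prepend 'q' → 'qs'
k=2: prepend 'k' → 'kqs'
k=3: prepend 'w' → 'wkqs'
k=4: prepend 's' → 'swkqs'
k=5: prepend 'l' → 'lswkqs'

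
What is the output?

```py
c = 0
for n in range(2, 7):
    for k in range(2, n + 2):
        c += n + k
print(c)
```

n=2,k=2: c = 0+4 = 4
n=2,k=3: c = 4+5 = 9
n=3,k=2: c = 9+5 = 14
n=3,k=3: c = 14+6 = 20
n=3,k=4: c = 20+7 = 27
n=4,k=2: c = 27+6 = 33
n=4,k=3: c = 33+7 = 40
n=4,k=4: c = 40+8 = 48
n=4,k=5: c = 48+9 = 57
n=5,k=2: c = 57+7 = 64
n=5,k=3: c = 64+8 = 72
n=5,k=4: c = 72+9 = 81
n=5,k=5: c = 81+10 = 91
n=5,k=6: c = 91+11 = 102
n=6,k=2: c = 102+8 = 110
n=6,k=3: c = 110+9 = 119
n=6,k=4: c = 119+10 = 129
n=6,k=5: c = 129+11 = 140
n=6,k=6: c = 140+12 = 152
n=6,k=7: c = 152+13 = 165

165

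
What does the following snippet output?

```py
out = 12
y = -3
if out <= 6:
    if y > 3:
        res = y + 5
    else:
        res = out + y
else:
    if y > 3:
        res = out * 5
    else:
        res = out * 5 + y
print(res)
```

out=12, y=-3
out <= 6 is False; y > 3 is False
→ res = out * 5 + y = 57

57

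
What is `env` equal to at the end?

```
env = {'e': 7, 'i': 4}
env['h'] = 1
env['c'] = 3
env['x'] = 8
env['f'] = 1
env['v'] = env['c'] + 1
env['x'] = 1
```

{'e': 7, 'i': 4, 'h': 1, 'c': 3, 'x': 1, 'f': 1, 'v': 4}

env['h'] = 1 → {'e': 7, 'i': 4, 'h': 1}
env['c'] = 3 → {'e': 7, 'i': 4, 'h': 1, 'c': 3}
env['x'] = 8 → {'e': 7, 'i': 4, 'h': 1, 'c': 3, 'x': 8}
env['f'] = 1 → {'e': 7, 'i': 4, 'h': 1, 'c': 3, 'x': 8, 'f': 1}
env['v'] = env['c']+1 = 4 → {'e': 7, 'i': 4, 'h': 1, 'c': 3, 'x': 8, 'f': 1, 'v': 4}
env['x'] = 1 → {'e': 7, 'i': 4, 'h': 1, 'c': 3, 'x': 1, 'f': 1, 'v': 4}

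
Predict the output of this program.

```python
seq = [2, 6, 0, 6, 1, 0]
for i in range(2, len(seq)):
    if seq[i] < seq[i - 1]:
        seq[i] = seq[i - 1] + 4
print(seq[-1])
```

i=2: 0<6, seq[2] = 6+4 = 10 → [2, 6, 10, 6, 1, 0]
i=3: 6<10, seq[3] = 10+4 = 14 → [2, 6, 10, 14, 1, 0]
i=4: 1<14, seq[4] = 14+4 = 18 → [2, 6, 10, 14, 18, 0]
i=5: 0<18, seq[5] = 18+4 = 22 → [2, 6, 10, 14, 18, 22]

22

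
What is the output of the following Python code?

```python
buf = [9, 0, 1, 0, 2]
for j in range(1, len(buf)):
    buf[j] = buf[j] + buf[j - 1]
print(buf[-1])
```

12

j=1: buf[1] = 0+9 = 9 → [9, 9, 1, 0, 2]
j=2: buf[2] = 1+9 = 10 → [9, 9, 10, 0, 2]
j=3: buf[3] = 0+10 = 10 → [9, 9, 10, 10, 2]
j=4: buf[4] = 2+10 = 12 → [9, 9, 10, 10, 12]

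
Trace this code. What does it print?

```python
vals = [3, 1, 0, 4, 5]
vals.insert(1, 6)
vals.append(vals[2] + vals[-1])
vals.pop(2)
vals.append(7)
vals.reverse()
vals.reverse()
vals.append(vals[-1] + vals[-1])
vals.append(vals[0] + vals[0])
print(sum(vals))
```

insert 6 at 1 → [3, 6, 1, 0, 4, 5]
append vals[2]+vals[-1] = 1+5 = 6 → [3, 6, 1, 0, 4, 5, 6]
pop(2) removes 1 → [3, 6, 0, 4, 5, 6]
append 7 → [3, 6, 0, 4, 5, 6, 7]
reverse → [7, 6, 5, 4, 0, 6, 3]
reverse → [3, 6, 0, 4, 5, 6, 7]
append vals[-1]+vals[-1] = 7+7 = 14 → [3, 6, 0, 4, 5, 6, 7, 14]
append vals[0]+vals[0] = 3+3 = 6 → [3, 6, 0, 4, 5, 6, 7, 14, 6]
sum = 51

51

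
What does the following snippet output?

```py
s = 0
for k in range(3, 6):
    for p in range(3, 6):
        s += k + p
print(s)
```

k=3,p=3: s = 0+6 = 6
k=3,p=4: s = 6+7 = 13
k=3,p=5: s = 13+8 = 21
k=4,p=3: s = 21+7 = 28
k=4,p=4: s = 28+8 = 36
k=4,p=5: s = 36+9 = 45
k=5,p=3: s = 45+8 = 53
k=5,p=4: s = 53+9 = 62
k=5,p=5: s = 62+10 = 72

72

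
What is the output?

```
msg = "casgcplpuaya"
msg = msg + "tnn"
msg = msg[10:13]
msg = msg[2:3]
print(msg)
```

t

+ 'tnn' → 'casgcplpuayatnn'
slice [10:13] → 'yat'
slice [2:3] → 't'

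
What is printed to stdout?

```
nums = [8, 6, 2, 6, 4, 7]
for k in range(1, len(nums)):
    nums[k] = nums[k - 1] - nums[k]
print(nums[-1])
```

-17

k=1: nums[1] = 8-6 = 2 → [8, 2, 2, 6, 4, 7]
k=2: nums[2] = 2-2 = 0 → [8, 2, 0, 6, 4, 7]
k=3: nums[3] = 0-6 = -6 → [8, 2, 0, -6, 4, 7]
k=4: nums[4] = (-6)-4 = -10 → [8, 2, 0, -6, -10, 7]
k=5: nums[5] = (-10)-7 = -17 → [8, 2, 0, -6, -10, -17]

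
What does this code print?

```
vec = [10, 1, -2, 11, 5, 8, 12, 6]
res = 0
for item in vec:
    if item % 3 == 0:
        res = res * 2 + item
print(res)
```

30

item=10: not %3==0
item=1: not %3==0
item=-2: not %3==0
item=11: not %3==0
item=5: not %3==0
item=8: not %3==0
item=12: %3==0, res = 0*2+12 = 12
item=6: %3==0, res = 12*2+6 = 30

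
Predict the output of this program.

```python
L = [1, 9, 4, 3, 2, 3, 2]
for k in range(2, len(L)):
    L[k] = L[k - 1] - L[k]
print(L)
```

[1, 9, 5, 2, 0, -3, -5]

k=2: L[2] = 9-4 = 5 → [1, 9, 5, 3, 2, 3, 2]
k=3: L[3] = 5-3 = 2 → [1, 9, 5, 2, 2, 3, 2]
k=4: L[4] = 2-2 = 0 → [1, 9, 5, 2, 0, 3, 2]
k=5: L[5] = 0-3 = -3 → [1, 9, 5, 2, 0, -3, 2]
k=6: L[6] = (-3)-2 = -5 → [1, 9, 5, 2, 0, -3, -5]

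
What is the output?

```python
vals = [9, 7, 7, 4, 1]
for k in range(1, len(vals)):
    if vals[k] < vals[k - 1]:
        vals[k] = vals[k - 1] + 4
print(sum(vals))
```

k=1: 7<9, vals[1] = 9+4 = 13 → [9, 13, 7, 4, 1]
k=2: 7<13, vals[2] = 13+4 = 17 → [9, 13, 17, 4, 1]
k=3: 4<17, vals[3] = 17+4 = 21 → [9, 13, 17, 21, 1]
k=4: 1<21, vals[4] = 21+4 = 25 → [9, 13, 17, 21, 25]
sum = 85

85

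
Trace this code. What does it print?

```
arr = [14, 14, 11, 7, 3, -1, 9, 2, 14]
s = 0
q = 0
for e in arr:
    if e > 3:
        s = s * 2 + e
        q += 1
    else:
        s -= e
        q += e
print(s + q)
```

818

e=14: >3, s = 0*2+14 = 14; q=1
e=14: >3, s = 14*2+14 = 42; q=2
e=11: >3, s = 42*2+11 = 95; q=3
e=7: >3, s = 95*2+7 = 197; q=4
e=3: not >3, s = 197-3 = 194; q=7
e=-1: not >3, s = 194-(-1) = 195; q=6
e=9: >3, s = 195*2+9 = 399; q=7
e=2: not >3, s = 399-2 = 397; q=9
e=14: >3, s = 397*2+14 = 808; q=10
s+q = 808+10 = 818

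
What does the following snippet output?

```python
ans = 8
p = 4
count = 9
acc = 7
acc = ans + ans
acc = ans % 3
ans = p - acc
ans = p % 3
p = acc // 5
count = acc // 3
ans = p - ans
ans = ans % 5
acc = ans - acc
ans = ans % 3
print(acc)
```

acc = 8+8 = 16
acc = 8%3 = 2
ans = 4-2 = 2
ans = 4%3 = 1
p = 2//5 = 0
count = 2//3 = 0
ans = 0-1 = -1
ans = (-1)%5 = 4
acc = 4-2 = 2
ans = 4%3 = 1

2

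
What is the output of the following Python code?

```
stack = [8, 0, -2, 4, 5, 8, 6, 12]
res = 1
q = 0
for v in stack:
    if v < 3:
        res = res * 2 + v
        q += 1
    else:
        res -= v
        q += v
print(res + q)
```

v=8: not <3, res = 1-8 = -7; q=8
v=0: <3, res = (-7)*2+0 = -14; q=9
v=-2: <3, res = (-14)*2+(-2) = -30; q=10
v=4: not <3, res = (-30)-4 = -34; q=14
v=5: not <3, res = (-34)-5 = -39; q=19
v=8: not <3, res = (-39)-8 = -47; q=27
v=6: not <3, res = (-47)-6 = -53; q=33
v=12: not <3, res = (-53)-12 = -65; q=45
res+q = (-65)+45 = -20

-20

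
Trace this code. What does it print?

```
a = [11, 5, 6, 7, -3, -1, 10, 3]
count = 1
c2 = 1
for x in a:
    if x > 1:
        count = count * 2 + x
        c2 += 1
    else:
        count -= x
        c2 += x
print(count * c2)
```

x=11: >1, count = 1*2+11 = 13; c2=2
x=5: >1, count = 13*2+5 = 31; c2=3
x=6: >1, count = 31*2+6 = 68; c2=4
x=7: >1, count = 68*2+7 = 143; c2=5
x=-3: not >1, count = 143-(-3) = 146; c2=2
x=-1: not >1, count = 146-(-1) = 147; c2=1
x=10: >1, count = 147*2+10 = 304; c2=2
x=3: >1, count = 304*2+3 = 611; c2=3
count*c2 = 611*3 = 1833

1833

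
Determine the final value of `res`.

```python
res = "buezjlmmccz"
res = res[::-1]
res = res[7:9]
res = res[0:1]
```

reverse → 'zccmmljzeub'
slice [7:9] → 'ze'
slice [0:1] → 'z'

'z'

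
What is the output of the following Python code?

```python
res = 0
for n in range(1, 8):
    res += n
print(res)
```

28

n=1: res = 0+1 = 1
n=2: res = 1+2 = 3
n=3: res = 3+3 = 6
n=4: res = 6+4 = 10
n=5: res = 10+5 = 15
n=6: res = 15+6 = 21
n=7: res = 21+7 = 28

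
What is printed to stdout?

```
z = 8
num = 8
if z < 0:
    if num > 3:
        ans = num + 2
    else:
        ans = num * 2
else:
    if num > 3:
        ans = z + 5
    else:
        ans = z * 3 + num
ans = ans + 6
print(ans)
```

19

z=8, num=8
z < 0 is False; num > 3 is True
→ ans = z + 5 = 13
ans = 13+6 = 19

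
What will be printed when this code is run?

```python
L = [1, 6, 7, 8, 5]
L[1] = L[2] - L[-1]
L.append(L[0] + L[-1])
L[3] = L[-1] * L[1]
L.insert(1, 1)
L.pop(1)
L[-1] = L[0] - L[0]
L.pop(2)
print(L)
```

L[1] = L[2]-L[-1] = 7-5 = 2 → [1, 2, 7, 8, 5]
append L[0]+L[-1] = 1+5 = 6 → [1, 2, 7, 8, 5, 6]
L[3] = L[-1]*L[1] = 6*2 = 12 → [1, 2, 7, 12, 5, 6]
insert 1 at 1 → [1, 1, 2, 7, 12, 5, 6]
pop(1) removes 1 → [1, 2, 7, 12, 5, 6]
L[-1] = L[0]-L[0] = 1-1 = 0 → [1, 2, 7, 12, 5, 0]
pop(2) removes 7 → [1, 2, 12, 5, 0]

[1, 2, 12, 5, 0]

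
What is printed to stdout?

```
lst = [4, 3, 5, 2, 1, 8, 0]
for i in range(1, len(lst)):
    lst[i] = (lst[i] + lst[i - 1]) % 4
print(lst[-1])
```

i=1: lst[1] = (3+4)%4 = 3 → [4, 3, 5, 2, 1, 8, 0]
i=2: lst[2] = (5+3)%4 = 0 → [4, 3, 0, 2, 1, 8, 0]
i=3: lst[3] = (2+0)%4 = 2 → [4, 3, 0, 2, 1, 8, 0]
i=4: lst[4] = (1+2)%4 = 3 → [4, 3, 0, 2, 3, 8, 0]
i=5: lst[5] = (8+3)%4 = 3 → [4, 3, 0, 2, 3, 3, 0]
i=6: lst[6] = (0+3)%4 = 3 → [4, 3, 0, 2, 3, 3, 3]

3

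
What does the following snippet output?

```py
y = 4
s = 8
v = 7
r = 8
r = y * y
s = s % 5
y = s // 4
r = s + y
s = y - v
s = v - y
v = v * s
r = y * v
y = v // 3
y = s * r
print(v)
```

r = 4*4 = 16
s = 8%5 = 3
y = 3//4 = 0
r = 3+0 = 3
s = 0-7 = -7
s = 7-0 = 7
v = 7*7 = 49
r = 0*49 = 0
y = 49//3 = 16
y = 7*0 = 0

49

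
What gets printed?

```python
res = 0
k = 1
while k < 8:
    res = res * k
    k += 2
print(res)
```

k=1: res = 0*1 = 0
k=3: res = 0*3 = 0
k=5: res = 0*5 = 0
k=7: res = 0*7 = 0

0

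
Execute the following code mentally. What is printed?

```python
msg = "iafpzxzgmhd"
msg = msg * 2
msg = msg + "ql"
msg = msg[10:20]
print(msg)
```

repeat ×2 → 'iafpzxzgmhdiafpzxzgmhd'
+ 'ql' → 'iafpzxzgmhdiafpzxzgmhdql'
slice [10:20] → 'diafpzxzgm'

diafpzxzgm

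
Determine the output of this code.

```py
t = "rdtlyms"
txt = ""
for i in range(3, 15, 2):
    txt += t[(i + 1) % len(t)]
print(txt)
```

i=3: add t[4]='y' → 'y'
i=5: add t[6]='s' → 'ys'
i=7: add t[1]='d' → 'ysd'
i=9: add t[3]='l' → 'ysdl'
i=11: add t[5]='m' → 'ysdlm'
i=13: add t[0]='r' → 'ysdlmr'

ysdlmr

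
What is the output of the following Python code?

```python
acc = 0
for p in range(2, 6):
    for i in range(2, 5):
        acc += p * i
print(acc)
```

126

p=2,i=2: acc = 0+4 = 4
p=2,i=3: acc = 4+6 = 10
p=2,i=4: acc = 10+8 = 18
p=3,i=2: acc = 18+6 = 24
p=3,i=3: acc = 24+9 = 33
p=3,i=4: acc = 33+12 = 45
p=4,i=2: acc = 45+8 = 53
p=4,i=3: acc = 53+12 = 65
p=4,i=4: acc = 65+16 = 81
p=5,i=2: acc = 81+10 = 91
p=5,i=3: acc = 91+15 = 106
p=5,i=4: acc = 106+20 = 126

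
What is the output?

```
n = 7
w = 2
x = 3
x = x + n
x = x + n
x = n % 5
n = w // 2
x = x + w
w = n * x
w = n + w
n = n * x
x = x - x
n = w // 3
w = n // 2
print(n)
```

1

x = 3+7 = 10
x = 10+7 = 17
x = 7%5 = 2
n = 2//2 = 1
x = 2+2 = 4
w = 1*4 = 4
w = 1+4 = 5
n = 1*4 = 4
x = 4-4 = 0
n = 5//3 = 1
w = 1//2 = 0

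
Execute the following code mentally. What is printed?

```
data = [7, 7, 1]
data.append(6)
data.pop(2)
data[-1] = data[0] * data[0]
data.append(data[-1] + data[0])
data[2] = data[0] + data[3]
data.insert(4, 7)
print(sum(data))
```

140

append 6 → [7, 7, 1, 6]
pop(2) removes 1 → [7, 7, 6]
data[-1] = data[0]*data[0] = 7*7 = 49 → [7, 7, 49]
append data[-1]+data[0] = 49+7 = 56 → [7, 7, 49, 56]
data[2] = data[0]+data[3] = 7+56 = 63 → [7, 7, 63, 56]
insert 7 at 4 → [7, 7, 63, 56, 7]
sum = 140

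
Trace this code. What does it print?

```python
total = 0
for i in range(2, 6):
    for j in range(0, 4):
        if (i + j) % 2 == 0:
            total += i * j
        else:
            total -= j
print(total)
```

i=2,j=0: even sum, total = 0+0 = 0
i=2,j=1: odd sum, total = 0-1 = -1
i=2,j=2: even sum, total = (-1)+4 = 3
i=2,j=3: odd sum, total = 3-3 = 0
i=3,j=0: odd sum, total = 0-0 = 0
i=3,j=1: even sum, total = 0+3 = 3
i=3,j=2: odd sum, total = 3-2 = 1
i=3,j=3: even sum, total = 1+9 = 10
i=4,j=0: even sum, total = 10+0 = 10
i=4,j=1: odd sum, total = 10-1 = 9
i=4,j=2: even sum, total = 9+8 = 17
i=4,j=3: odd sum, total = 17-3 = 14
i=5,j=0: odd sum, total = 14-0 = 14
i=5,j=1: even sum, total = 14+5 = 19
i=5,j=2: odd sum, total = 19-2 = 17
i=5,j=3: even sum, total = 17+15 = 32

32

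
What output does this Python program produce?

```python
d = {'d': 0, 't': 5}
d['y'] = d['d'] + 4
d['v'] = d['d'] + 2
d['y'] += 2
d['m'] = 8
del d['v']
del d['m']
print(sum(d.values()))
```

d['y'] = d['d']+4 = 4 → {'d': 0, 't': 5, 'y': 4}
d['v'] = d['d']+2 = 2 → {'d': 0, 't': 5, 'y': 4, 'v': 2}
d['y'] = 4+2 = 6 → {'d': 0, 't': 5, 'y': 6, 'v': 2}
d['m'] = 8 → {'d': 0, 't': 5, 'y': 6, 'v': 2, 'm': 8}
del 'v' → {'d': 0, 't': 5, 'y': 6, 'm': 8}
del 'm' → {'d': 0, 't': 5, 'y': 6}
sum of values = 11

11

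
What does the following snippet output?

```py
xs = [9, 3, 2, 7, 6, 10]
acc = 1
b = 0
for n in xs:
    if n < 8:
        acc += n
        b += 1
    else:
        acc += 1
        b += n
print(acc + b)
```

n=9: not <8, acc = 1+1 = 2; b=9
n=3: <8, acc = 2+3 = 5; b=10
n=2: <8, acc = 5+2 = 7; b=11
n=7: <8, acc = 7+7 = 14; b=12
n=6: <8, acc = 14+6 = 20; b=13
n=10: not <8, acc = 20+1 = 21; b=23
acc+b = 21+23 = 44

44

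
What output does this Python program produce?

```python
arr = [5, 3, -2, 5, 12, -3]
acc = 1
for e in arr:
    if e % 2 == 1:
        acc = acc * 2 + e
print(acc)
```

e=5: odd, acc = 1*2+5 = 7
e=3: odd, acc = 7*2+3 = 17
e=-2: not odd
e=5: odd, acc = 17*2+5 = 39
e=12: not odd
e=-3: odd, acc = 39*2+(-3) = 75

75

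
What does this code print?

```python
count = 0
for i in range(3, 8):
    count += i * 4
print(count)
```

i=3: count = 0+3*4 = 12
i=4: count = 12+4*4 = 28
i=5: count = 28+5*4 = 48
i=6: count = 48+6*4 = 72
i=7: count = 72+7*4 = 100

100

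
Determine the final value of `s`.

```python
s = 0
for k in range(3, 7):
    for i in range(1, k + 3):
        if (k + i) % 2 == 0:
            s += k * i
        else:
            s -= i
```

k=3,i=1: even sum, s = 0+3 = 3
k=3,i=2: odd sum, s = 3-2 = 1
k=3,i=3: even sum, s = 1+9 = 10
k=3,i=4: odd sum, s = 10-4 = 6
k=3,i=5: even sum, s = 6+15 = 21
k=4,i=1: odd sum, s = 21-1 = 20
k=4,i=2: even sum, s = 20+8 = 28
k=4,i=3: odd sum, s = 28-3 = 25
k=4,i=4: even sum, s = 25+16 = 41
k=4,i=5: odd sum, s = 41-5 = 36
k=4,i=6: even sum, s = 36+24 = 60
k=5,i=1: even sum, s = 60+5 = 65
k=5,i=2: odd sum, s = 65-2 = 63
k=5,i=3: even sum, s = 63+15 = 78
k=5,i=4: odd sum, s = 78-4 = 74
k=5,i=5: even sum, s = 74+25 = 99
k=5,i=6: odd sum, s = 99-6 = 93
k=5,i=7: even sum, s = 93+35 = 128
k=6,i=1: odd sum, s = 128-1 = 127
k=6,i=2: even sum, s = 127+12 = 139
k=6,i=3: odd sum, s = 139-3 = 136
k=6,i=4: even sum, s = 136+24 = 160
k=6,i=5: odd sum, s = 160-5 = 155
k=6,i=6: even sum, s = 155+36 = 191
k=6,i=7: odd sum, s = 191-7 = 184
k=6,i=8: even sum, s = 184+48 = 232

232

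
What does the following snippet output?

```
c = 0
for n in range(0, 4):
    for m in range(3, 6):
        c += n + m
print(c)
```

n=0,m=3: c = 0+3 = 3
n=0,m=4: c = 3+4 = 7
n=0,m=5: c = 7+5 = 12
n=1,m=3: c = 12+4 = 16
n=1,m=4: c = 16+5 = 21
n=1,m=5: c = 21+6 = 27
n=2,m=3: c = 27+5 = 32
n=2,m=4: c = 32+6 = 38
n=2,m=5: c = 38+7 = 45
n=3,m=3: c = 45+6 = 51
n=3,m=4: c = 51+7 = 58
n=3,m=5: c = 58+8 = 66

66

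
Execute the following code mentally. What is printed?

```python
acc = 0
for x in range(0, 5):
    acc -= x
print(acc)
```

x=0: acc = 0-0 = 0
x=1: acc = 0-1 = -1
x=2: acc = (-1)-2 = -3
x=3: acc = (-3)-3 = -6
x=4: acc = (-6)-4 = -10

-10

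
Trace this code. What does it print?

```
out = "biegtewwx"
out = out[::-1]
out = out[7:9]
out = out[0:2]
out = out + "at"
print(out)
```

ibat

reverse → 'xwwetgeib'
slice [7:9] → 'ib'
slice [0:2] → 'ib'
+ 'at' → 'ibat'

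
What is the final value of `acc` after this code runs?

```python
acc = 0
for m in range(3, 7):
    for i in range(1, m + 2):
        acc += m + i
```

178

m=3,i=1: acc = 0+4 = 4
m=3,i=2: acc = 4+5 = 9
m=3,i=3: acc = 9+6 = 15
m=3,i=4: acc = 15+7 = 22
m=4,i=1: acc = 22+5 = 27
m=4,i=2: acc = 27+6 = 33
m=4,i=3: acc = 33+7 = 40
m=4,i=4: acc = 40+8 = 48
m=4,i=5: acc = 48+9 = 57
m=5,i=1: acc = 57+6 = 63
m=5,i=2: acc = 63+7 = 70
m=5,i=3: acc = 70+8 = 78
m=5,i=4: acc = 78+9 = 87
m=5,i=5: acc = 87+10 = 97
m=5,i=6: acc = 97+11 = 108
m=6,i=1: acc = 108+7 = 115
m=6,i=2: acc = 115+8 = 123
m=6,i=3: acc = 123+9 = 132
m=6,i=4: acc = 132+10 = 142
m=6,i=5: acc = 142+11 = 153
m=6,i=6: acc = 153+12 = 165
m=6,i=7: acc = 165+13 = 178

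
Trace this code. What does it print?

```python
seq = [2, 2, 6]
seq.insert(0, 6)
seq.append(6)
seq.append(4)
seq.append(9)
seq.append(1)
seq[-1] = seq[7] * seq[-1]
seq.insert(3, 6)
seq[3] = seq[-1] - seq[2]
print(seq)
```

insert 6 at 0 → [6, 2, 2, 6]
append 6 → [6, 2, 2, 6, 6]
append 4 → [6, 2, 2, 6, 6, 4]
append 9 → [6, 2, 2, 6, 6, 4, 9]
append 1 → [6, 2, 2, 6, 6, 4, 9, 1]
seq[-1] = seq[7]*seq[-1] = 1*1 = 1 → [6, 2, 2, 6, 6, 4, 9, 1]
insert 6 at 3 → [6, 2, 2, 6, 6, 6, 4, 9, 1]
seq[3] = seq[-1]-seq[2] = 1-2 = -1 → [6, 2, 2, -1, 6, 6, 4, 9, 1]

[6, 2, 2, -1, 6, 6, 4, 9, 1]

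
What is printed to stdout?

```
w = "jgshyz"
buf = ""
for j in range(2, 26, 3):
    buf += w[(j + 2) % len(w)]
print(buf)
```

ygygygyg

j=2: add w[4]='y' → 'y'
j=5: add w[1]='g' → 'yg'
j=8: add w[4]='y' → 'ygy'
j=11: add w[1]='g' → 'ygyg'
j=14: add w[4]='y' → 'ygygy'
j=17: add w[1]='g' → 'ygygyg'
j=20: add w[4]='y' → 'ygygygy'
j=23: add w[1]='g' → 'ygygygyg'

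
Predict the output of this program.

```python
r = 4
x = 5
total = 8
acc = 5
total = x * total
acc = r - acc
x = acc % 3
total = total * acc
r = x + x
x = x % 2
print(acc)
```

total = 5*8 = 40
acc = 4-5 = -1
x = (-1)%3 = 2
total = 40*(-1) = -40
r = 2+2 = 4
x = 2%2 = 0

-1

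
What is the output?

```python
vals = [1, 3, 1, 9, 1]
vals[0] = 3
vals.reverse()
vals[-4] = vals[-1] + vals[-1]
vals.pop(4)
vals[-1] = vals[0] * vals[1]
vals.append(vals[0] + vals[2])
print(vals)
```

vals[0] = 3 → [3, 3, 1, 9, 1]
reverse → [1, 9, 1, 3, 3]
vals[-4] = vals[-1]+vals[-1] = 3+3 = 6 → [1, 6, 1, 3, 3]
pop(4) removes 3 → [1, 6, 1, 3]
vals[-1] = vals[0]*vals[1] = 1*6 = 6 → [1, 6, 1, 6]
append vals[0]+vals[2] = 1+1 = 2 → [1, 6, 1, 6, 2]

[1, 6, 1, 6, 2]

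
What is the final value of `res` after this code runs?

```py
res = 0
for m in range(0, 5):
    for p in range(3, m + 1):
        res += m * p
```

m=3,p=3: res = 0+9 = 9
m=4,p=3: res = 9+12 = 21
m=4,p=4: res = 21+16 = 37

37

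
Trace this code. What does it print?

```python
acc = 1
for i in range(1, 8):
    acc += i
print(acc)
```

29

i=1: acc = 1+1 = 2
i=2: acc = 2+2 = 4
i=3: acc = 4+3 = 7
i=4: acc = 7+4 = 11
i=5: acc = 11+5 = 16
i=6: acc = 16+6 = 22
i=7: acc = 22+7 = 29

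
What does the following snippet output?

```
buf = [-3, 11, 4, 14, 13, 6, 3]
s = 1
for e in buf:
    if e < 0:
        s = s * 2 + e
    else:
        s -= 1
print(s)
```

e=-3: <0, s = 1*2+(-3) = -1
e=11: not <0, s = (-1)-1 = -2
e=4: not <0, s = (-2)-1 = -3
e=14: not <0, s = (-3)-1 = -4
e=13: not <0, s = (-4)-1 = -5
e=6: not <0, s = (-5)-1 = -6
e=3: not <0, s = (-6)-1 = -7

-7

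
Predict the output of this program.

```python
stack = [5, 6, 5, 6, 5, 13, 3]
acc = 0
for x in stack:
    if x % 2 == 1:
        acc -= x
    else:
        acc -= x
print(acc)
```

x=5: odd, acc = 0-5 = -5
x=6: not odd, acc = (-5)-6 = -11
x=5: odd, acc = (-11)-5 = -16
x=6: not odd, acc = (-16)-6 = -22
x=5: odd, acc = (-22)-5 = -27
x=13: odd, acc = (-27)-13 = -40
x=3: odd, acc = (-40)-3 = -43

-43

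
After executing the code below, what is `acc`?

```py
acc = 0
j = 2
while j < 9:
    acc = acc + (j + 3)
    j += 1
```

j=2: acc = 0+5 = 5
j=3: acc = 5+6 = 11
j=4: acc = 11+7 = 18
j=5: acc = 18+8 = 26
j=6: acc = 26+9 = 35
j=7: acc = 35+10 = 45
j=8: acc = 45+11 = 56

56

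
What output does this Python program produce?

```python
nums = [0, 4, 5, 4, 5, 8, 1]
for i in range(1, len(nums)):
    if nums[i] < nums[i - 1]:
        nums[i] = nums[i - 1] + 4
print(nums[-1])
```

21

i=1: 4>=0, unchanged → [0, 4, 5, 4, 5, 8, 1]
i=2: 5>=4, unchanged → [0, 4, 5, 4, 5, 8, 1]
i=3: 4<5, nums[3] = 5+4 = 9 → [0, 4, 5, 9, 5, 8, 1]
i=4: 5<9, nums[4] = 9+4 = 13 → [0, 4, 5, 9, 13, 8, 1]
i=5: 8<13, nums[5] = 13+4 = 17 → [0, 4, 5, 9, 13, 17, 1]
i=6: 1<17, nums[6] = 17+4 = 21 → [0, 4, 5, 9, 13, 17, 21]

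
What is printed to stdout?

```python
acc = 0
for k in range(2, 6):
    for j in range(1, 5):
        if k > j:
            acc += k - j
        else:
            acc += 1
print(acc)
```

k=2,j=1: 2>1, acc = 0+1 = 1
k=2,j=2: not 2>2, acc = 1+1 = 2
k=2,j=3: not 2>3, acc = 2+1 = 3
k=2,j=4: not 2>4, acc = 3+1 = 4
k=3,j=1: 3>1, acc = 4+2 = 6
k=3,j=2: 3>2, acc = 6+1 = 7
k=3,j=3: not 3>3, acc = 7+1 = 8
k=3,j=4: not 3>4, acc = 8+1 = 9
k=4,j=1: 4>1, acc = 9+3 = 12
k=4,j=2: 4>2, acc = 12+2 = 14
k=4,j=3: 4>3, acc = 14+1 = 15
k=4,j=4: not 4>4, acc = 15+1 = 16
k=5,j=1: 5>1, acc = 16+4 = 20
k=5,j=2: 5>2, acc = 20+3 = 23
k=5,j=3: 5>3, acc = 23+2 = 25
k=5,j=4: 5>4, acc = 25+1 = 26

26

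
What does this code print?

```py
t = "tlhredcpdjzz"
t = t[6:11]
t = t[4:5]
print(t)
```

z

slice [6:11] → 'cpdjz'
slice [4:5] → 'z'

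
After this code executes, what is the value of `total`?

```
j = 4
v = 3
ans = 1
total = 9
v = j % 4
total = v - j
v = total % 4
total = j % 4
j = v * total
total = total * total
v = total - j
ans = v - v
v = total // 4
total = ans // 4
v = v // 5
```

v = 4%4 = 0
total = 0-4 = -4
v = (-4)%4 = 0
total = 4%4 = 0
j = 0*0 = 0
total = 0*0 = 0
v = 0-0 = 0
ans = 0-0 = 0
v = 0//4 = 0
total = 0//4 = 0
v = 0//5 = 0

0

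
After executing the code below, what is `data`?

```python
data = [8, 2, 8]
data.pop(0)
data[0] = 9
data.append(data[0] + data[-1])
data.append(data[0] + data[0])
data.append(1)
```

pop(0) removes 8 → [2, 8]
data[0] = 9 → [9, 8]
append data[0]+data[-1] = 9+8 = 17 → [9, 8, 17]
append data[0]+data[0] = 9+9 = 18 → [9, 8, 17, 18]
append 1 → [9, 8, 17, 18, 1]

[9, 8, 17, 18, 1]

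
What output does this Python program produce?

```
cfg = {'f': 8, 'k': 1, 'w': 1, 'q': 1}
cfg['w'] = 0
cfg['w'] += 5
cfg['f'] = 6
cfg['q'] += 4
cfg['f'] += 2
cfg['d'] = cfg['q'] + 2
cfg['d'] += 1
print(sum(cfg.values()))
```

cfg['w'] = 0 → {'f': 8, 'k': 1, 'w': 0, 'q': 1}
cfg['w'] = 0+5 = 5 → {'f': 8, 'k': 1, 'w': 5, 'q': 1}
cfg['f'] = 6 → {'f': 6, 'k': 1, 'w': 5, 'q': 1}
cfg['q'] = 1+4 = 5 → {'f': 6, 'k': 1, 'w': 5, 'q': 5}
cfg['f'] = 6+2 = 8 → {'f': 8, 'k': 1, 'w': 5, 'q': 5}
cfg['d'] = cfg['q']+2 = 7 → {'f': 8, 'k': 1, 'w': 5, 'q': 5, 'd': 7}
cfg['d'] = 7+1 = 8 → {'f': 8, 'k': 1, 'w': 5, 'q': 5, 'd': 8}
sum of values = 27

27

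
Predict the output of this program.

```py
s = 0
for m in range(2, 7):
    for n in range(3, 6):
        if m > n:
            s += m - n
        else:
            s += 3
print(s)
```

m=2,n=3: not 2>3, s = 0+3 = 3
m=2,n=4: not 2>4, s = 3+3 = 6
m=2,n=5: not 2>5, s = 6+3 = 9
m=3,n=3: not 3>3, s = 9+3 = 12
m=3,n=4: not 3>4, s = 12+3 = 15
m=3,n=5: not 3>5, s = 15+3 = 18
m=4,n=3: 4>3, s = 18+1 = 19
m=4,n=4: not 4>4, s = 19+3 = 22
m=4,n=5: not 4>5, s = 22+3 = 25
m=5,n=3: 5>3, s = 25+2 = 27
m=5,n=4: 5>4, s = 27+1 = 28
m=5,n=5: not 5>5, s = 28+3 = 31
m=6,n=3: 6>3, s = 31+3 = 34
m=6,n=4: 6>4, s = 34+2 = 36
m=6,n=5: 6>5, s = 36+1 = 37

37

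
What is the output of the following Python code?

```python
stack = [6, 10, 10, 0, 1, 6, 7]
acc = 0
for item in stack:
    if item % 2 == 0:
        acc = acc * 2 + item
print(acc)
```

item=6: even, acc = 0*2+6 = 6
item=10: even, acc = 6*2+10 = 22
item=10: even, acc = 22*2+10 = 54
item=0: even, acc = 54*2+0 = 108
item=1: not even
item=6: even, acc = 108*2+6 = 222
item=7: not even

222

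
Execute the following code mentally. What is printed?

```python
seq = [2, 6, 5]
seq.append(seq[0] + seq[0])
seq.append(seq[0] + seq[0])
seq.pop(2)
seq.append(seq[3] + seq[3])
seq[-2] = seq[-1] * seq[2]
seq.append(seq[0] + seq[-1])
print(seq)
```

append seq[0]+seq[0] = 2+2 = 4 → [2, 6, 5, 4]
append seq[0]+seq[0] = 2+2 = 4 → [2, 6, 5, 4, 4]
pop(2) removes 5 → [2, 6, 4, 4]
append seq[3]+seq[3] = 4+4 = 8 → [2, 6, 4, 4, 8]
seq[-2] = seq[-1]*seq[2] = 8*4 = 32 → [2, 6, 4, 32, 8]
append seq[0]+seq[-1] = 2+8 = 10 → [2, 6, 4, 32, 8, 10]

[2, 6, 4, 32, 8, 10]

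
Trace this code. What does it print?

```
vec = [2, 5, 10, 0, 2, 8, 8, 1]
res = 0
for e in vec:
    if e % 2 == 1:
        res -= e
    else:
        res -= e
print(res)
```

-36

e=2: not odd, res = 0-2 = -2
e=5: odd, res = (-2)-5 = -7
e=10: not odd, res = (-7)-10 = -17
e=0: not odd, res = (-17)-0 = -17
e=2: not odd, res = (-17)-2 = -19
e=8: not odd, res = (-19)-8 = -27
e=8: not odd, res = (-27)-8 = -35
e=1: odd, res = (-35)-1 = -36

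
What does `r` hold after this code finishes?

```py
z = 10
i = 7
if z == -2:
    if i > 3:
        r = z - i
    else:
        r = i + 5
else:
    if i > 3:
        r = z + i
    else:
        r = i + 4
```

17

z=10, i=7
z == -2 is False; i > 3 is True
→ r = z + i = 17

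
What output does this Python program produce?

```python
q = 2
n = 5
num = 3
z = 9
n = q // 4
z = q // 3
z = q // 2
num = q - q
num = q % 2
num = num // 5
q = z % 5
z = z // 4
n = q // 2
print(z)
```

n = 2//4 = 0
z = 2//3 = 0
z = 2//2 = 1
num = 2-2 = 0
num = 2%2 = 0
num = 0//5 = 0
q = 1%5 = 1
z = 1//4 = 0
n = 1//2 = 0

0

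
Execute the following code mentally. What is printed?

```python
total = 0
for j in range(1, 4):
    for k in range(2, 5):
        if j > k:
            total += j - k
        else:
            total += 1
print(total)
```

9

j=1,k=2: not 1>2, total = 0+1 = 1
j=1,k=3: not 1>3, total = 1+1 = 2
j=1,k=4: not 1>4, total = 2+1 = 3
j=2,k=2: not 2>2, total = 3+1 = 4
j=2,k=3: not 2>3, total = 4+1 = 5
j=2,k=4: not 2>4, total = 5+1 = 6
j=3,k=2: 3>2, total = 6+1 = 7
j=3,k=3: not 3>3, total = 7+1 = 8
j=3,k=4: not 3>4, total = 8+1 = 9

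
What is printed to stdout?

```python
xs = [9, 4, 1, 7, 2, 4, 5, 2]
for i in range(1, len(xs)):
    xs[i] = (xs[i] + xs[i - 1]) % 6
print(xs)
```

i=1: xs[1] = (4+9)%6 = 1 → [9, 1, 1, 7, 2, 4, 5, 2]
i=2: xs[2] = (1+1)%6 = 2 → [9, 1, 2, 7, 2, 4, 5, 2]
i=3: xs[3] = (7+2)%6 = 3 → [9, 1, 2, 3, 2, 4, 5, 2]
i=4: xs[4] = (2+3)%6 = 5 → [9, 1, 2, 3, 5, 4, 5, 2]
i=5: xs[5] = (4+5)%6 = 3 → [9, 1, 2, 3, 5, 3, 5, 2]
i=6: xs[6] = (5+3)%6 = 2 → [9, 1, 2, 3, 5, 3, 2, 2]
i=7: xs[7] = (2+2)%6 = 4 → [9, 1, 2, 3, 5, 3, 2, 4]

[9, 1, 2, 3, 5, 3, 2, 4]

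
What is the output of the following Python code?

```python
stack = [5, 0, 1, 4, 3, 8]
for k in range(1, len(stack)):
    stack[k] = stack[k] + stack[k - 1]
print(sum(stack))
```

60

k=1: stack[1] = 0+5 = 5 → [5, 5, 1, 4, 3, 8]
k=2: stack[2] = 1+5 = 6 → [5, 5, 6, 4, 3, 8]
k=3: stack[3] = 4+6 = 10 → [5, 5, 6, 10, 3, 8]
k=4: stack[4] = 3+10 = 13 → [5, 5, 6, 10, 13, 8]
k=5: stack[5] = 8+13 = 21 → [5, 5, 6, 10, 13, 21]
sum = 60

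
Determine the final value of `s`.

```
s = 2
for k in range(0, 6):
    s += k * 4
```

k=0: s = 2+0*4 = 2
k=1: s = 2+1*4 = 6
k=2: s = 6+2*4 = 14
k=3: s = 14+3*4 = 26
k=4: s = 26+4*4 = 42
k=5: s = 42+5*4 = 62

62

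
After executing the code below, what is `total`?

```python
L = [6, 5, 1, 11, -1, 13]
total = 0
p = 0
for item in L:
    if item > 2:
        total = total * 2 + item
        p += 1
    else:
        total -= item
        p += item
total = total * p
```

item=6: >2, total = 0*2+6 = 6; p=1
item=5: >2, total = 6*2+5 = 17; p=2
item=1: not >2, total = 17-1 = 16; p=3
item=11: >2, total = 16*2+11 = 43; p=4
item=-1: not >2, total = 43-(-1) = 44; p=3
item=13: >2, total = 44*2+13 = 101; p=4
total*p = 101*4 = 404

404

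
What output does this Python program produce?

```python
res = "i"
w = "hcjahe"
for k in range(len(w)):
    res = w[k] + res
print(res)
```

k=0: prepend 'h' → 'hi'
k=1: prepend 'c' → 'chi'
k=2: prepend 'j' → 'jchi'
k=3: prepend 'a' → 'ajchi'
k=4: prepend 'h' → 'hajchi'
k=5: prepend 'e' → 'ehajchi'

ehajchi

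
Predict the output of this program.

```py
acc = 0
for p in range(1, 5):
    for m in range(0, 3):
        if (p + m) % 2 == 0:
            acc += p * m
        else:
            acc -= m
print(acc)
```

10

p=1,m=0: odd sum, acc = 0-0 = 0
p=1,m=1: even sum, acc = 0+1 = 1
p=1,m=2: odd sum, acc = 1-2 = -1
p=2,m=0: even sum, acc = (-1)+0 = -1
p=2,m=1: odd sum, acc = (-1)-1 = -2
p=2,m=2: even sum, acc = (-2)+4 = 2
p=3,m=0: odd sum, acc = 2-0 = 2
p=3,m=1: even sum, acc = 2+3 = 5
p=3,m=2: odd sum, acc = 5-2 = 3
p=4,m=0: even sum, acc = 3+0 = 3
p=4,m=1: odd sum, acc = 3-1 = 2
p=4,m=2: even sum, acc = 2+8 = 10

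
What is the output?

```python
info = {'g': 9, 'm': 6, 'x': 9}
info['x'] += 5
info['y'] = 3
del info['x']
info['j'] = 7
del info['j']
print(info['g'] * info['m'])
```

info['x'] = 9+5 = 14 → {'g': 9, 'm': 6, 'x': 14}
info['y'] = 3 → {'g': 9, 'm': 6, 'x': 14, 'y': 3}
del 'x' → {'g': 9, 'm': 6, 'y': 3}
info['j'] = 7 → {'g': 9, 'm': 6, 'y': 3, 'j': 7}
del 'j' → {'g': 9, 'm': 6, 'y': 3}
info['g']*info['m'] = 9*6 = 54

54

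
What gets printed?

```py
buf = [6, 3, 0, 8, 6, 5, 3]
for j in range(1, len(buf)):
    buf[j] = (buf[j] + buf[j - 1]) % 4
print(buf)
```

j=1: buf[1] = (3+6)%4 = 1 → [6, 1, 0, 8, 6, 5, 3]
j=2: buf[2] = (0+1)%4 = 1 → [6, 1, 1, 8, 6, 5, 3]
j=3: buf[3] = (8+1)%4 = 1 → [6, 1, 1, 1, 6, 5, 3]
j=4: buf[4] = (6+1)%4 = 3 → [6, 1, 1, 1, 3, 5, 3]
j=5: buf[5] = (5+3)%4 = 0 → [6, 1, 1, 1, 3, 0, 3]
j=6: buf[6] = (3+0)%4 = 3 → [6, 1, 1, 1, 3, 0, 3]

[6, 1, 1, 1, 3, 0, 3]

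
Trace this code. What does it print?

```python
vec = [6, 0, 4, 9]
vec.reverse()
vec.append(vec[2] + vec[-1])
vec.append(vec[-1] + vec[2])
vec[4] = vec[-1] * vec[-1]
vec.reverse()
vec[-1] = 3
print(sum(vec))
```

reverse → [9, 4, 0, 6]
append vec[2]+vec[-1] = 0+6 = 6 → [9, 4, 0, 6, 6]
append vec[-1]+vec[2] = 6+0 = 6 → [9, 4, 0, 6, 6, 6]
vec[4] = vec[-1]*vec[-1] = 6*6 = 36 → [9, 4, 0, 6, 36, 6]
reverse → [6, 36, 6, 0, 4, 9]
vec[-1] = 3 → [6, 36, 6, 0, 4, 3]
sum = 55

55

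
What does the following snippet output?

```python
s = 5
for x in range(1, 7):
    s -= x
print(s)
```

-16

x=1: s = 5-1 = 4
x=2: s = 4-2 = 2
x=3: s = 2-3 = -1
x=4: s = (-1)-4 = -5
x=5: s = (-5)-5 = -10
x=6: s = (-10)-6 = -16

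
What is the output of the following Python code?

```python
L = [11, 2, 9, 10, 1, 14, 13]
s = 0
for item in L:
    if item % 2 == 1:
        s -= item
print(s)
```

item=11: odd, s = 0-11 = -11
item=2: not odd
item=9: odd, s = (-11)-9 = -20
item=10: not odd
item=1: odd, s = (-20)-1 = -21
item=14: not odd
item=13: odd, s = (-21)-13 = -34

-34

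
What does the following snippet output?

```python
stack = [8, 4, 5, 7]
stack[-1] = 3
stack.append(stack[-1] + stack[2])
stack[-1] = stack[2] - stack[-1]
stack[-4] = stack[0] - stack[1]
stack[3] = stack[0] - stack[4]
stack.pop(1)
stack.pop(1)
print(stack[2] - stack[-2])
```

stack[-1] = 3 → [8, 4, 5, 3]
append stack[-1]+stack[2] = 3+5 = 8 → [8, 4, 5, 3, 8]
stack[-1] = stack[2]-stack[-1] = 5-8 = -3 → [8, 4, 5, 3, -3]
stack[-4] = stack[0]-stack[1] = 8-4 = 4 → [8, 4, 5, 3, -3]
stack[3] = stack[0]-stack[4] = 8-(-3) = 11 → [8, 4, 5, 11, -3]
pop(1) removes 4 → [8, 5, 11, -3]
pop(1) removes 5 → [8, 11, -3]
stack[2]-stack[-2] = (-3)-11 = -14

-14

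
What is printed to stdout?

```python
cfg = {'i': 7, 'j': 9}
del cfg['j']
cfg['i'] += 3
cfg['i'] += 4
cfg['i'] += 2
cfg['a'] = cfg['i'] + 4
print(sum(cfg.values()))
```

36

del 'j' → {'i': 7}
cfg['i'] = 7+3 = 10 → {'i': 10}
cfg['i'] = 10+4 = 14 → {'i': 14}
cfg['i'] = 14+2 = 16 → {'i': 16}
cfg['a'] = cfg['i']+4 = 20 → {'i': 16, 'a': 20}
sum of values = 36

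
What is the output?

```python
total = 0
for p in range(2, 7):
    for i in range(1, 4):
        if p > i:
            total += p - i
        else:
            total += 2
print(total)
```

p=2,i=1: 2>1, total = 0+1 = 1
p=2,i=2: not 2>2, total = 1+2 = 3
p=2,i=3: not 2>3, total = 3+2 = 5
p=3,i=1: 3>1, total = 5+2 = 7
p=3,i=2: 3>2, total = 7+1 = 8
p=3,i=3: not 3>3, total = 8+2 = 10
p=4,i=1: 4>1, total = 10+3 = 13
p=4,i=2: 4>2, total = 13+2 = 15
p=4,i=3: 4>3, total = 15+1 = 16
p=5,i=1: 5>1, total = 16+4 = 20
p=5,i=2: 5>2, total = 20+3 = 23
p=5,i=3: 5>3, total = 23+2 = 25
p=6,i=1: 6>1, total = 25+5 = 30
p=6,i=2: 6>2, total = 30+4 = 34
p=6,i=3: 6>3, total = 34+3 = 37

37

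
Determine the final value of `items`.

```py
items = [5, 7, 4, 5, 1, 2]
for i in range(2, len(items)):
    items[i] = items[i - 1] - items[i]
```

i=2: items[2] = 7-4 = 3 → [5, 7, 3, 5, 1, 2]
i=3: items[3] = 3-5 = -2 → [5, 7, 3, -2, 1, 2]
i=4: items[4] = (-2)-1 = -3 → [5, 7, 3, -2, -3, 2]
i=5: items[5] = (-3)-2 = -5 → [5, 7, 3, -2, -3, -5]

[5, 7, 3, -2, -3, -5]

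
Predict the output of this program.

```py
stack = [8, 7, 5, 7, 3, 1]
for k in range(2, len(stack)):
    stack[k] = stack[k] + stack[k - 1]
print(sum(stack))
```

91

k=2: stack[2] = 5+7 = 12 → [8, 7, 12, 7, 3, 1]
k=3: stack[3] = 7+12 = 19 → [8, 7, 12, 19, 3, 1]
k=4: stack[4] = 3+19 = 22 → [8, 7, 12, 19, 22, 1]
k=5: stack[5] = 1+22 = 23 → [8, 7, 12, 19, 22, 23]
sum = 91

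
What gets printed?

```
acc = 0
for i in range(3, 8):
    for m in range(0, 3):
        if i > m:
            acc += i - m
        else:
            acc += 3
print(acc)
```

60

i=3,m=0: 3>0, acc = 0+3 = 3
i=3,m=1: 3>1, acc = 3+2 = 5
i=3,m=2: 3>2, acc = 5+1 = 6
i=4,m=0: 4>0, acc = 6+4 = 10
i=4,m=1: 4>1, acc = 10+3 = 13
i=4,m=2: 4>2, acc = 13+2 = 15
i=5,m=0: 5>0, acc = 15+5 = 20
i=5,m=1: 5>1, acc = 20+4 = 24
i=5,m=2: 5>2, acc = 24+3 = 27
i=6,m=0: 6>0, acc = 27+6 = 33
i=6,m=1: 6>1, acc = 33+5 = 38
i=6,m=2: 6>2, acc = 38+4 = 42
i=7,m=0: 7>0, acc = 42+7 = 49
i=7,m=1: 7>1, acc = 49+6 = 55
i=7,m=2: 7>2, acc = 55+5 = 60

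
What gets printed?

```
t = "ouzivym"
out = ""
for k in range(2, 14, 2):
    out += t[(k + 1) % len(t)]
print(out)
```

iyozvm

k=2: add t[3]='i' → 'i'
k=4: add t[5]='y' → 'iy'
k=6: add t[0]='o' → 'iyo'
k=8: add t[2]='z' → 'iyoz'
k=10: add t[4]='v' → 'iyozv'
k=12: add t[6]='m' → 'iyozvm'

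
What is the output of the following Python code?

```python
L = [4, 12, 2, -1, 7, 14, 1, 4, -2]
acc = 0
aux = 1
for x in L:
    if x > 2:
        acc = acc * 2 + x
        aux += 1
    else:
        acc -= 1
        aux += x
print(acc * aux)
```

1206

x=4: >2, acc = 0*2+4 = 4; aux=2
x=12: >2, acc = 4*2+12 = 20; aux=3
x=2: not >2, acc = 20-1 = 19; aux=5
x=-1: not >2, acc = 19-1 = 18; aux=4
x=7: >2, acc = 18*2+7 = 43; aux=5
x=14: >2, acc = 43*2+14 = 100; aux=6
x=1: not >2, acc = 100-1 = 99; aux=7
x=4: >2, acc = 99*2+4 = 202; aux=8
x=-2: not >2, acc = 202-1 = 201; aux=6
acc*aux = 201*6 = 1206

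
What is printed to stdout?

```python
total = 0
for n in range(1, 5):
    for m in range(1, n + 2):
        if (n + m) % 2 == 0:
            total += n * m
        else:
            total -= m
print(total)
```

20

n=1,m=1: even sum, total = 0+1 = 1
n=1,m=2: odd sum, total = 1-2 = -1
n=2,m=1: odd sum, total = (-1)-1 = -2
n=2,m=2: even sum, total = (-2)+4 = 2
n=2,m=3: odd sum, total = 2-3 = -1
n=3,m=1: even sum, total = (-1)+3 = 2
n=3,m=2: odd sum, total = 2-2 = 0
n=3,m=3: even sum, total = 0+9 = 9
n=3,m=4: odd sum, total = 9-4 = 5
n=4,m=1: odd sum, total = 5-1 = 4
n=4,m=2: even sum, total = 4+8 = 12
n=4,m=3: odd sum, total = 12-3 = 9
n=4,m=4: even sum, total = 9+16 = 25
n=4,m=5: odd sum, total = 25-5 = 20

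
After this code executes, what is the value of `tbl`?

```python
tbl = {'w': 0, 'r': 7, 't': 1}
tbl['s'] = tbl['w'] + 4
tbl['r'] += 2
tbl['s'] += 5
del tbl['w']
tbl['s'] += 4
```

tbl['s'] = tbl['w']+4 = 4 → {'w': 0, 'r': 7, 't': 1, 's': 4}
tbl['r'] = 7+2 = 9 → {'w': 0, 'r': 9, 't': 1, 's': 4}
tbl['s'] = 4+5 = 9 → {'w': 0, 'r': 9, 't': 1, 's': 9}
del 'w' → {'r': 9, 't': 1, 's': 9}
tbl['s'] = 9+4 = 13 → {'r': 9, 't': 1, 's': 13}

{'r': 9, 't': 1, 's': 13}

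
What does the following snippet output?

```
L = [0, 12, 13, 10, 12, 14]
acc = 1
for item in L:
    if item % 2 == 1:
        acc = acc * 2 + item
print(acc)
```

15

item=0: not odd
item=12: not odd
item=13: odd, acc = 1*2+13 = 15
item=10: not odd
item=12: not odd
item=14: not odd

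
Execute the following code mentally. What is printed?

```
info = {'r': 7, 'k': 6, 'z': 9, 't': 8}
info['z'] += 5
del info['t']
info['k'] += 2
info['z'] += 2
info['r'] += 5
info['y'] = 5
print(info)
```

info['z'] = 9+5 = 14 → {'r': 7, 'k': 6, 'z': 14, 't': 8}
del 't' → {'r': 7, 'k': 6, 'z': 14}
info['k'] = 6+2 = 8 → {'r': 7, 'k': 8, 'z': 14}
info['z'] = 14+2 = 16 → {'r': 7, 'k': 8, 'z': 16}
info['r'] = 7+5 = 12 → {'r': 12, 'k': 8, 'z': 16}
info['y'] = 5 → {'r': 12, 'k': 8, 'z': 16, 'y': 5}

{'r': 12, 'k': 8, 'z': 16, 'y': 5}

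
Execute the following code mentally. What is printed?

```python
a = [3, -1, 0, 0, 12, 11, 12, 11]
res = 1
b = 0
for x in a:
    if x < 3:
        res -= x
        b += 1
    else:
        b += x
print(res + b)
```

54

x=3: not <3; b=3
x=-1: <3, res = 1-(-1) = 2; b=4
x=0: <3, res = 2-0 = 2; b=5
x=0: <3, res = 2-0 = 2; b=6
x=12: not <3; b=18
x=11: not <3; b=29
x=12: not <3; b=41
x=11: not <3; b=52
res+b = 2+52 = 54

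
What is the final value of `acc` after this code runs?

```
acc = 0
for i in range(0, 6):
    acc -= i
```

i=0: acc = 0-0 = 0
i=1: acc = 0-1 = -1
i=2: acc = (-1)-2 = -3
i=3: acc = (-3)-3 = -6
i=4: acc = (-6)-4 = -10
i=5: acc = (-10)-5 = -15

-15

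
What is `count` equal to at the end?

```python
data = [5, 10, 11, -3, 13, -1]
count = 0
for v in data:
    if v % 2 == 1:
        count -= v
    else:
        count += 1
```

v=5: odd, count = 0-5 = -5
v=10: not odd, count = (-5)+1 = -4
v=11: odd, count = (-4)-11 = -15
v=-3: odd, count = (-15)-(-3) = -12
v=13: odd, count = (-12)-13 = -25
v=-1: odd, count = (-25)-(-1) = -24

-24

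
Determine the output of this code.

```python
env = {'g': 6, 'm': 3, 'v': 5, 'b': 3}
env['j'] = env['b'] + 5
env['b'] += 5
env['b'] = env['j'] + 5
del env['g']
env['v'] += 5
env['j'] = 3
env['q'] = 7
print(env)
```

env['j'] = env['b']+5 = 8 → {'g': 6, 'm': 3, 'v': 5, 'b': 3, 'j': 8}
env['b'] = 3+5 = 8 → {'g': 6, 'm': 3, 'v': 5, 'b': 8, 'j': 8}
env['b'] = env['j']+5 = 13 → {'g': 6, 'm': 3, 'v': 5, 'b': 13, 'j': 8}
del 'g' → {'m': 3, 'v': 5, 'b': 13, 'j': 8}
env['v'] = 5+5 = 10 → {'m': 3, 'v': 10, 'b': 13, 'j': 8}
env['j'] = 3 → {'m': 3, 'v': 10, 'b': 13, 'j': 3}
env['q'] = 7 → {'m': 3, 'v': 10, 'b': 13, 'j': 3, 'q': 7}

{'m': 3, 'v': 10, 'b': 13, 'j': 3, 'q': 7}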